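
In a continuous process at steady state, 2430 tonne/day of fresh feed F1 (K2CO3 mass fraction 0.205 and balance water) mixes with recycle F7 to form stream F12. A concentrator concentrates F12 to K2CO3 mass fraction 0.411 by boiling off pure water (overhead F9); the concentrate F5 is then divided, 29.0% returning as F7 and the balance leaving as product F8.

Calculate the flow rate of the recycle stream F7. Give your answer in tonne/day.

495.1 tonne/day

Overall K2CO3 balance (none leaves overhead): K2CO3 in fresh feed = K2CO3 in product, i.e. 2430×0.205 = (1−0.290)·F5·0.411.
F5 = 498.15/(0.411×0.710) = 1707.1 tonne/day.
Recycle F7 = 0.290×1707.1 = 495.06 tonne/day.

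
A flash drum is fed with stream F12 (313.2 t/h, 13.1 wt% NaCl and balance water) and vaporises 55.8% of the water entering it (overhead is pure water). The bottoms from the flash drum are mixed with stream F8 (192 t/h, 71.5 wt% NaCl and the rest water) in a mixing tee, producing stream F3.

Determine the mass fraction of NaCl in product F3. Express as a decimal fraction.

Vapour removed = 0.558×0.869×313.2 = 151.87 t/h; concentrate = 161.33 t/h.
NaCl reaching the mixer = 41.029 (from concentrate) + 192×0.715 = 178.31 t/h.
Product flow = 161.33 + 192 = 353.33 t/h; NaCl fraction = 0.505.

0.505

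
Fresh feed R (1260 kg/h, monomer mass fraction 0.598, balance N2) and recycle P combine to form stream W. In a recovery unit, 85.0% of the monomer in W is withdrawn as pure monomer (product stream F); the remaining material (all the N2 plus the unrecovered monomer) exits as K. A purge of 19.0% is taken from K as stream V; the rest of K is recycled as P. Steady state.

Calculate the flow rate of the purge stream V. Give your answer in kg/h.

531 kg/h

N2 enters only via R and leaves only via the purge: 1260×0.402 = 0.190×(N2 in K), and the recovery unit passes all N2, so N2 in W = N2 in K = 2665.9 kg/h.
monomer in W: m_A = 1260×0.598 + (1−0.190)·(1−0.850)·m_A, so m_A = 753.48/0.8785 = 857.69 kg/h.
K = (1−0.850)×857.69 + 2665.9 = 2794.5 kg/h.
Purge V = 0.190×2794.5 = 530.96 kg/h.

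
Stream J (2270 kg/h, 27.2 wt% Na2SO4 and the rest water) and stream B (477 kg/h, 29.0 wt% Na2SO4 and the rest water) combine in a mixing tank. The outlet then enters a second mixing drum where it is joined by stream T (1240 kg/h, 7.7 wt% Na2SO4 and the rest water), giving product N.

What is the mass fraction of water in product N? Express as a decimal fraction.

Overall, product flow = 3987 kg/h.
water in = 2270×0.728 + 477×0.710 + 1240×0.923 = 3135.8 kg/h.
water fraction in N = 0.7865.

0.7865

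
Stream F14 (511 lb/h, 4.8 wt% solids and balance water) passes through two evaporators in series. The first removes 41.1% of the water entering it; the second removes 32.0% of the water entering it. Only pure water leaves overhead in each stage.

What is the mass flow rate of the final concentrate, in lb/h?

water in feed = 511×0.952 = 486.47 lb/h.
After stage 1: water left = (1−0.411)×486.47 = 286.53; stream total = 311.06 lb/h.
After stage 2: water left = (1−0.320)×286.53 = 194.84; final concentrate = 219.37 lb/h.

219.4 lb/h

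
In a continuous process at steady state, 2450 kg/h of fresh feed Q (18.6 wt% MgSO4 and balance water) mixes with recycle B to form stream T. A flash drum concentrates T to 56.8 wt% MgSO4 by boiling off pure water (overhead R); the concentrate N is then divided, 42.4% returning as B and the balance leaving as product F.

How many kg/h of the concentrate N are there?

1393 kg/h

Overall MgSO4 balance (none leaves overhead): MgSO4 in fresh feed = MgSO4 in product, i.e. 2450×0.186 = (1−0.424)·N·0.568.
N = 455.7/(0.568×0.576) = 1392.9 kg/h.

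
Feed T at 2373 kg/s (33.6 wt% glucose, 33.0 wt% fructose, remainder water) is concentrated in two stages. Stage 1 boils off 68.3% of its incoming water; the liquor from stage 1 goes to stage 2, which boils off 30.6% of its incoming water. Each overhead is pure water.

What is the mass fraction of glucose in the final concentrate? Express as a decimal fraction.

water in feed = 2373×0.334 = 792.58 kg/s.
After stage 1: water left = (1−0.683)×792.58 = 251.25; stream total = 1831.7 kg/s.
After stage 2: water left = (1−0.306)×251.25 = 174.37; final concentrate = 1754.8 kg/s.
glucose fraction = 797.33/1754.8 = 0.454.

0.454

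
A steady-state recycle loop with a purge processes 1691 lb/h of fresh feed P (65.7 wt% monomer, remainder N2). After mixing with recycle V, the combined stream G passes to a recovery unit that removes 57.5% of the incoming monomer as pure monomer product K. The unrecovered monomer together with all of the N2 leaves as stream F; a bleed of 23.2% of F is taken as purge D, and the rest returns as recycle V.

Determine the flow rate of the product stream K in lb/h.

monomer in G: m_A = 1691×0.657 + (1−0.232)·(1−0.575)·m_A, so m_A = 1111/0.6736 = 1649.3 lb/h.
Product K = 0.575×1649.3 = 948.36 lb/h.

948.4 lb/h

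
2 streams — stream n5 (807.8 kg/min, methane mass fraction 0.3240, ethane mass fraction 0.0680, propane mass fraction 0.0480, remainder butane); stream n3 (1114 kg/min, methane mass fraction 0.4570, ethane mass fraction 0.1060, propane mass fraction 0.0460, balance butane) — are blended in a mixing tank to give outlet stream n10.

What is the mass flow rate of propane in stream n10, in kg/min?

90.02 kg/min

propane out = propane in = 807.8×0.048 + 1114×0.046 = 90.018 kg/min.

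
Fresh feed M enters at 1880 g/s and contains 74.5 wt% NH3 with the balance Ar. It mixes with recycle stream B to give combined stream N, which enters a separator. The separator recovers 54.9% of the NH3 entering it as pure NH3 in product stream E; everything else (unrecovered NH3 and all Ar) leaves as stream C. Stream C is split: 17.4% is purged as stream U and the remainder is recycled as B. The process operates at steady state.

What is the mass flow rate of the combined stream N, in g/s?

Ar enters only via M and leaves only via the purge: 1880×0.255 = 0.174×(Ar in C), and the separator passes all Ar, so Ar in N = Ar in C = 2755.2 g/s.
NH3 in N: m_A = 1880×0.745 + (1−0.174)·(1−0.549)·m_A, so m_A = 1400.6/0.6275 = 2232.1 g/s.
N = 2232.1 + 2755.2 = 4987.3 g/s.

4987 g/s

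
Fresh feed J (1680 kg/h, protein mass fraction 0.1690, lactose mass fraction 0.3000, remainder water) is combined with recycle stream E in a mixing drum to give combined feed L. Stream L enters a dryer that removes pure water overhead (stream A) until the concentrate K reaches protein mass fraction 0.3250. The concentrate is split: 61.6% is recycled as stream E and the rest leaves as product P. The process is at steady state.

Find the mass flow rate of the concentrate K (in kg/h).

2275 kg/h

Overall protein balance (none leaves overhead): protein in fresh feed = protein in product, i.e. 1680×0.169 = (1−0.616)·K·0.325.
K = 283.92/(0.325×0.384) = 2275 kg/h.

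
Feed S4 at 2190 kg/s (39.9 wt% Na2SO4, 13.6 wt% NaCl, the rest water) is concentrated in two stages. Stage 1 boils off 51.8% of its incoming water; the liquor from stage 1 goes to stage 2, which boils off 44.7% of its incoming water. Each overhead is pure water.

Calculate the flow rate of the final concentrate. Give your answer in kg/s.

water in feed = 2190×0.465 = 1018.4 kg/s.
After stage 1: water left = (1−0.518)×1018.4 = 490.84; stream total = 1662.5 kg/s.
After stage 2: water left = (1−0.447)×490.84 = 271.44; final concentrate = 1443.1 kg/s.

1443 kg/s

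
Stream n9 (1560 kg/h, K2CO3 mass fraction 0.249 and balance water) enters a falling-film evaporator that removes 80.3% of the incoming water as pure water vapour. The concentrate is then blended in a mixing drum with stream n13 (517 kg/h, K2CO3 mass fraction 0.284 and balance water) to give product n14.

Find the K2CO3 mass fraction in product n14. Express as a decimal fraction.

0.471

Vapour removed = 0.803×0.751×1560 = 940.76 kg/h; concentrate = 619.24 kg/h.
K2CO3 reaching the mixer = 388.44 (from concentrate) + 517×0.284 = 535.27 kg/h.
Product flow = 619.24 + 517 = 1136.2 kg/h; K2CO3 fraction = 0.471.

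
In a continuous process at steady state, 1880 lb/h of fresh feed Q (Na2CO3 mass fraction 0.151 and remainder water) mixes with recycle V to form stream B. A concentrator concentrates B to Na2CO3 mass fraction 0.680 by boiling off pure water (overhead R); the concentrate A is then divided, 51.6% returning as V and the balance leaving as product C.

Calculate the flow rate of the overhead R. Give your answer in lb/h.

Overall Na2CO3 balance (none leaves overhead): Na2CO3 in fresh feed = Na2CO3 in product, i.e. 1880×0.151 = (1−0.516)·A·0.680.
A = 283.88/(0.680×0.484) = 862.54 lb/h.
Recycle V = 0.516×862.54 = 445.07 lb/h.
Combined feed B = 1880 + 445.07 = 2325.1 lb/h.
Overhead R = B − A = 2325.1 − 862.54 = 1462.5 lb/h.

1463 lb/h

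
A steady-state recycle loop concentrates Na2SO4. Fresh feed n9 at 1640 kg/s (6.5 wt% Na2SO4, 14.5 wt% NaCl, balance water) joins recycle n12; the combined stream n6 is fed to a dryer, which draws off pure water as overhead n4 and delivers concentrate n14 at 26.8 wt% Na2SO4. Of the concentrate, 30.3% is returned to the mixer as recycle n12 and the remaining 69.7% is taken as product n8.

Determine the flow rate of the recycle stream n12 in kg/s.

172.9 kg/s

Overall Na2SO4 balance (none leaves overhead): Na2SO4 in fresh feed = Na2SO4 in product, i.e. 1640×0.065 = (1−0.303)·n14·0.268.
n14 = 106.6/(0.268×0.697) = 570.68 kg/s.
Recycle n12 = 0.303×570.68 = 172.91 kg/s.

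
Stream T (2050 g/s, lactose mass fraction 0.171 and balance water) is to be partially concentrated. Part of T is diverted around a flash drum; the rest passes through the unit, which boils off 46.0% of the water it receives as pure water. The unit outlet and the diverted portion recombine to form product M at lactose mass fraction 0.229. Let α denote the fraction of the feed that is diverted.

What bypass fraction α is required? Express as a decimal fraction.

All 2050×0.171 = 350.55 g/s of lactose reaches M, so M = 350.55/0.229 = 1530.8 g/s and vapour = 519.21 g/s.
The evaporator receives (1−α)·2050 of feed at 0.829 water and removes 0.460 of that water:
0.460×0.829×(1−α)×2050 = 519.21
(1−α) = 519.21/781.75 = 0.6642;  α = 0.3358.

0.336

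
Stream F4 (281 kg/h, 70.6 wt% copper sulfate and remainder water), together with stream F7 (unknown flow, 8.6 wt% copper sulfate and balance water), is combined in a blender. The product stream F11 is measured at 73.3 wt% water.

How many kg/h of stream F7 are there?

681.5 kg/h

Let F7 be the unknown flow. Total out = 281 + F7.
water balance: 82.614 + 0.914·F7 = 0.733·(281 + F7)
(0.914 − 0.733)·F7 = 0.733×281 − 82.614 = 123.36
F7 = 123.36 / 0.181 = 681.54 kg/h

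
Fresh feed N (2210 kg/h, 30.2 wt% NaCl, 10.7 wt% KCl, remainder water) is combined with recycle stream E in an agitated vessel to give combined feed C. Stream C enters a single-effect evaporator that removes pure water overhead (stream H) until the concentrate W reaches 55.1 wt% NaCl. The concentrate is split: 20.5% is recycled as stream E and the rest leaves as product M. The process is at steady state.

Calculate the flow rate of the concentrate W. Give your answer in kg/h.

1524 kg/h

Overall NaCl balance (none leaves overhead): NaCl in fresh feed = NaCl in product, i.e. 2210×0.302 = (1−0.205)·W·0.551.
W = 667.42/(0.551×0.795) = 1523.6 kg/h.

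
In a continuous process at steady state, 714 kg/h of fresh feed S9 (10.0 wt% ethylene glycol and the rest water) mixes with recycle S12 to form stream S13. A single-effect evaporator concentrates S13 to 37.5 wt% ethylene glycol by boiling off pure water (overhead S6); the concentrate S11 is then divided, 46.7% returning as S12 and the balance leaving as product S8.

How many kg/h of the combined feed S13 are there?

Overall ethylene glycol balance (none leaves overhead): ethylene glycol in fresh feed = ethylene glycol in product, i.e. 714×0.100 = (1−0.467)·S11·0.375.
S11 = 71.4/(0.375×0.533) = 357.22 kg/h.
Recycle S12 = 0.467×357.22 = 166.82 kg/h.
Combined feed S13 = 714 + 166.82 = 880.82 kg/h.

880.8 kg/h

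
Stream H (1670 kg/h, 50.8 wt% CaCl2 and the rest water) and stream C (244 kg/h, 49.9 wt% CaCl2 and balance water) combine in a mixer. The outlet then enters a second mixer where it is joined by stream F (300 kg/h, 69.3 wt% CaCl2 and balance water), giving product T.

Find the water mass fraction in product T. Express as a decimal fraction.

Overall, product flow = 2214 kg/h.
water in = 1670×0.492 + 244×0.501 + 300×0.307 = 1036 kg/h.
water fraction in T = 0.4679.

0.4679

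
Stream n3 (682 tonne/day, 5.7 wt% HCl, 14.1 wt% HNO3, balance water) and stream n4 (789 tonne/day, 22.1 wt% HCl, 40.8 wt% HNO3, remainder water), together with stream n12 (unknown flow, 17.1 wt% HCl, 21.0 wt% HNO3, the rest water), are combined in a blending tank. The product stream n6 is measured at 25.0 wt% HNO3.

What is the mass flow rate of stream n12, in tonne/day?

1258 tonne/day

Let n12 be the unknown flow. Total out = 1471 + n12.
HNO3 balance: 418.07 + 0.210·n12 = 0.250·(1471 + n12)
(0.210 − 0.250)·n12 = 0.250×1471 − 418.07 = -50.324
n12 = -50.324 / -0.040 = 1258.1 tonne/day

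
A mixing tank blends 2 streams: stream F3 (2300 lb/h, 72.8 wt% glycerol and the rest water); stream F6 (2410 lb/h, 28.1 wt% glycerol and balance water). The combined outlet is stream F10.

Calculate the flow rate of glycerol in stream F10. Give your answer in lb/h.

glycerol out = glycerol in = 2300×0.728 + 2410×0.281 = 2351.6 lb/h.

2352 lb/h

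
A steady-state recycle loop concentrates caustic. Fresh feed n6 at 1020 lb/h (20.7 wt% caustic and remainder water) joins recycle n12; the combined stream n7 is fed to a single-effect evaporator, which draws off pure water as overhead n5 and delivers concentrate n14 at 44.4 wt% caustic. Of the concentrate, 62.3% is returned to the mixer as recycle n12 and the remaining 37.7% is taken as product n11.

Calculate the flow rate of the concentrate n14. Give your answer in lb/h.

Overall caustic balance (none leaves overhead): caustic in fresh feed = caustic in product, i.e. 1020×0.207 = (1−0.623)·n14·0.444.
n14 = 211.14/(0.444×0.377) = 1261.4 lb/h.

1261 lb/h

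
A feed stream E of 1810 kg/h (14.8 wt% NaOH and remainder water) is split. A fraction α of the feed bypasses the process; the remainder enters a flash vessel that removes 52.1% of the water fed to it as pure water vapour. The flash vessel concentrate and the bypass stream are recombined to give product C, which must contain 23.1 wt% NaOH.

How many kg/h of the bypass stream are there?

344.9 kg/h

All 1810×0.148 = 267.88 kg/h of NaOH reaches C, so C = 267.88/0.231 = 1159.7 kg/h and vapour = 650.35 kg/h.
The evaporator receives (1−α)·1810 of feed at 0.852 water and removes 0.521 of that water:
0.521×0.852×(1−α)×1810 = 650.35
(1−α) = 650.35/803.44 = 0.8094;  α = 0.1906.
Bypass flow = 0.1906×1810 = 344.9 kg/h.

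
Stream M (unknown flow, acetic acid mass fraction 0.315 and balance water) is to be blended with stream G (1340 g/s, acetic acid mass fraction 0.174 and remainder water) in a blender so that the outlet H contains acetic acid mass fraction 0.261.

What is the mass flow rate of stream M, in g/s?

2159 g/s

Let M be the unknown flow. Total out = 1340 + M.
acetic acid balance: 233.16 + 0.315·M = 0.261·(1340 + M)
(0.315 − 0.261)·M = 0.261×1340 − 233.16 = 116.58
M = 116.58 / 0.054 = 2158.9 g/s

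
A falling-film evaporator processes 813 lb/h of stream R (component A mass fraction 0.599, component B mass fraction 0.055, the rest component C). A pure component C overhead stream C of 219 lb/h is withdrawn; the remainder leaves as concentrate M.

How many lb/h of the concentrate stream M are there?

594 lb/h

Concentrate = 813 − 219 = 594 lb/h.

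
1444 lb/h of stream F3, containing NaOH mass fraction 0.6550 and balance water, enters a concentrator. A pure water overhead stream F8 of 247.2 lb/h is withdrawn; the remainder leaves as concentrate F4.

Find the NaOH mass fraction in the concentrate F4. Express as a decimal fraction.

0.7903

NaOH is not removed: 1444×0.655 = 945.82 lb/h of NaOH enters F4.
Concentrate = 1444 − 247.2 = 1196.8 lb/h.
Mass fraction = 945.82/1196.8 = 0.7903.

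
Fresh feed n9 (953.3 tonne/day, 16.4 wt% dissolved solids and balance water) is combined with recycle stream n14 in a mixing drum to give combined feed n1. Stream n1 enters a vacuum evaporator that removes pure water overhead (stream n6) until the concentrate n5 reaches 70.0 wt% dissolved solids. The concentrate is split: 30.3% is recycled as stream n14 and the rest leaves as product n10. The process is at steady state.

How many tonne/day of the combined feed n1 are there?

Overall dissolved solids balance (none leaves overhead): dissolved solids in fresh feed = dissolved solids in product, i.e. 953.3×0.164 = (1−0.303)·n5·0.700.
n5 = 156.34/(0.700×0.697) = 320.44 tonne/day.
Recycle n14 = 0.303×320.44 = 97.092 tonne/day.
Combined feed n1 = 953.3 + 97.092 = 1050.4 tonne/day.

1050 tonne/day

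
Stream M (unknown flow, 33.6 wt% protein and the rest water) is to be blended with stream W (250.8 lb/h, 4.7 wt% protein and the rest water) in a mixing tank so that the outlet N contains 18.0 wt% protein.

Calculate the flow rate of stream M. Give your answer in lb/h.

213.8 lb/h

Let M be the unknown flow. Total out = 250.8 + M.
protein balance: 11.788 + 0.336·M = 0.180·(250.8 + M)
(0.336 − 0.180)·M = 0.180×250.8 − 11.788 = 33.356
M = 33.356 / 0.156 = 213.82 lb/h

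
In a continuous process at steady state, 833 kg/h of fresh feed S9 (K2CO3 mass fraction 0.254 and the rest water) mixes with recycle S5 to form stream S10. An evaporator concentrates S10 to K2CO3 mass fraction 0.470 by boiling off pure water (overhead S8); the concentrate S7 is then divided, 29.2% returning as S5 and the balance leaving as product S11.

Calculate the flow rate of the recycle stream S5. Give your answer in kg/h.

Overall K2CO3 balance (none leaves overhead): K2CO3 in fresh feed = K2CO3 in product, i.e. 833×0.254 = (1−0.292)·S7·0.470.
S7 = 211.58/(0.470×0.708) = 635.84 kg/h.
Recycle S5 = 0.292×635.84 = 185.67 kg/h.

185.7 kg/h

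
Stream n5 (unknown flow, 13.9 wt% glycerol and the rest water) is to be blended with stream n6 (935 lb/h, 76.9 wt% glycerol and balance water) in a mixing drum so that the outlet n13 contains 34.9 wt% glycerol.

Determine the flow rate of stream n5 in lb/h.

Let n5 be the unknown flow. Total out = 935 + n5.
glycerol balance: 719.01 + 0.139·n5 = 0.349·(935 + n5)
(0.139 − 0.349)·n5 = 0.349×935 − 719.01 = -392.7
n5 = -392.7 / -0.210 = 1870 lb/h

1870 lb/h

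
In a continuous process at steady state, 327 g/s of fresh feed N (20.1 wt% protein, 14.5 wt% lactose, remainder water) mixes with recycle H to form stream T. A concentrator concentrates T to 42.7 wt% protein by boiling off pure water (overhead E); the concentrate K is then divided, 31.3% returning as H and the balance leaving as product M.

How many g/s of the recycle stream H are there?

70.13 g/s

Overall protein balance (none leaves overhead): protein in fresh feed = protein in product, i.e. 327×0.201 = (1−0.313)·K·0.427.
K = 65.727/(0.427×0.687) = 224.06 g/s.
Recycle H = 0.313×224.06 = 70.13 g/s.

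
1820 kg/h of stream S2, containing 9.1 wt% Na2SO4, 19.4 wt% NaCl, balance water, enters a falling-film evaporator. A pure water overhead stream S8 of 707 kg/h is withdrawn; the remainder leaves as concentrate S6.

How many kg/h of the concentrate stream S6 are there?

Concentrate = 1820 − 707 = 1113 kg/h.

1113 kg/h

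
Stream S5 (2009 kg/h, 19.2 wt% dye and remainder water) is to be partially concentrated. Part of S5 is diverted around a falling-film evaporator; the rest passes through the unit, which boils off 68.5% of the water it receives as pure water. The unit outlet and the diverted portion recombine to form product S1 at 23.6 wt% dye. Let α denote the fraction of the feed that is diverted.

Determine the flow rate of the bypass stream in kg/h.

1332 kg/h

All 2009×0.192 = 385.73 kg/h of dye reaches S1, so S1 = 385.73/0.236 = 1634.4 kg/h and vapour = 374.56 kg/h.
The evaporator receives (1−α)·2009 of feed at 0.808 water and removes 0.685 of that water:
0.685×0.808×(1−α)×2009 = 374.56
(1−α) = 374.56/1111.9 = 0.3369;  α = 0.6631.
Bypass flow = 0.6631×2009 = 1332.3 kg/h.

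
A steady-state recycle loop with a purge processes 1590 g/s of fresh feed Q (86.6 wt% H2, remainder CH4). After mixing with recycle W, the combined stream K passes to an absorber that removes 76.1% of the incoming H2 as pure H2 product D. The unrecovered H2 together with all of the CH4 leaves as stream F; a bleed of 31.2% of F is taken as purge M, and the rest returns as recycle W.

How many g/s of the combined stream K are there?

CH4 enters only via Q and leaves only via the purge: 1590×0.134 = 0.312×(CH4 in F), and the absorber passes all CH4, so CH4 in K = CH4 in F = 682.88 g/s.
H2 in K: m_A = 1590×0.866 + (1−0.312)·(1−0.761)·m_A, so m_A = 1376.9/0.8356 = 1647.9 g/s.
K = 1647.9 + 682.88 = 2330.8 g/s.

2331 g/s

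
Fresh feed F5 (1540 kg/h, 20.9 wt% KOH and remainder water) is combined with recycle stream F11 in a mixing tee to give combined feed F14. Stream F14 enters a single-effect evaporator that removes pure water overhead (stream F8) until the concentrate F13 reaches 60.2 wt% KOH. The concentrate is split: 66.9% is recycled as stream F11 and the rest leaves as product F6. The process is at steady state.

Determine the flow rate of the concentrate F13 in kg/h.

1615 kg/h

Overall KOH balance (none leaves overhead): KOH in fresh feed = KOH in product, i.e. 1540×0.209 = (1−0.669)·F13·0.602.
F13 = 321.86/(0.602×0.331) = 1615.3 kg/h.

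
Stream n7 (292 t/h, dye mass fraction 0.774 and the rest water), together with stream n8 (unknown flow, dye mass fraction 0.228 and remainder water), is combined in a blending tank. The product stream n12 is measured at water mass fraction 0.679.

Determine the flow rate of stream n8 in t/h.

Let n8 be the unknown flow. Total out = 292 + n8.
water balance: 65.992 + 0.772·n8 = 0.679·(292 + n8)
(0.772 − 0.679)·n8 = 0.679×292 − 65.992 = 132.28
n8 = 132.28 / 0.093 = 1422.3 t/h

1422 t/h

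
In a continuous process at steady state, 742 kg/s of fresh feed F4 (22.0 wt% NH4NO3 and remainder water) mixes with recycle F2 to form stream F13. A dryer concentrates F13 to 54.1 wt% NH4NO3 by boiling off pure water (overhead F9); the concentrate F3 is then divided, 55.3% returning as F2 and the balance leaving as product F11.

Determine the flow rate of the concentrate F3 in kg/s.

Overall NH4NO3 balance (none leaves overhead): NH4NO3 in fresh feed = NH4NO3 in product, i.e. 742×0.220 = (1−0.553)·F3·0.541.
F3 = 163.24/(0.541×0.447) = 675.03 kg/s.

675 kg/s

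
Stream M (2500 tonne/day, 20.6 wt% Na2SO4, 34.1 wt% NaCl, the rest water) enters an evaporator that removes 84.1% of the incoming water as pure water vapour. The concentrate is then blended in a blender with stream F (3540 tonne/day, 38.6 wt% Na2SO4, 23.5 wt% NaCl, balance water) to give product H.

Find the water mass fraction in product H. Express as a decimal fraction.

Vapour removed = 0.841×0.453×2500 = 952.43 tonne/day; concentrate = 1547.6 tonne/day.
water reaching the mixer = 180.07 (from concentrate) + 3540×0.379 = 1521.7 tonne/day.
Product flow = 1547.6 + 3540 = 5087.6 tonne/day; water fraction = 0.299.

0.299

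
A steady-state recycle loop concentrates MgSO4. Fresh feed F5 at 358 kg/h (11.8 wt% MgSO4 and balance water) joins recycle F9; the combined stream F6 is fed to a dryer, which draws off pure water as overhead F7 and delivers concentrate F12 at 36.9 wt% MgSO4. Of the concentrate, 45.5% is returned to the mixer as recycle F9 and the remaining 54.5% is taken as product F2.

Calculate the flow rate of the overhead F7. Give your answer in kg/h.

243.5 kg/h

Overall MgSO4 balance (none leaves overhead): MgSO4 in fresh feed = MgSO4 in product, i.e. 358×0.118 = (1−0.455)·F12·0.369.
F12 = 42.244/(0.369×0.545) = 210.06 kg/h.
Recycle F9 = 0.455×210.06 = 95.577 kg/h.
Combined feed F6 = 358 + 95.577 = 453.58 kg/h.
Overhead F7 = F6 − F12 = 453.58 − 210.06 = 243.52 kg/h.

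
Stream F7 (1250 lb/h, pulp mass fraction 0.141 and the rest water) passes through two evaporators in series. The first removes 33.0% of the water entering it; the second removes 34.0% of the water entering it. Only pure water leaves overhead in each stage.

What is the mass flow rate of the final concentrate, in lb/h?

651.1 lb/h

water in feed = 1250×0.859 = 1073.8 lb/h.
After stage 1: water left = (1−0.330)×1073.8 = 719.41; stream total = 895.66 lb/h.
After stage 2: water left = (1−0.340)×719.41 = 474.81; final concentrate = 651.06 lb/h.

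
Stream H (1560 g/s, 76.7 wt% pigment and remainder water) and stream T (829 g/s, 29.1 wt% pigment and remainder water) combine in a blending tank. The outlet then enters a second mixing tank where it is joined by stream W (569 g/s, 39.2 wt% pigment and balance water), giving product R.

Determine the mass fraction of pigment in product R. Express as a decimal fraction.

0.5615

Overall, product flow = 2958 g/s.
pigment in = 1560×0.767 + 829×0.291 + 569×0.392 = 1660.8 g/s.
pigment fraction in R = 0.5615.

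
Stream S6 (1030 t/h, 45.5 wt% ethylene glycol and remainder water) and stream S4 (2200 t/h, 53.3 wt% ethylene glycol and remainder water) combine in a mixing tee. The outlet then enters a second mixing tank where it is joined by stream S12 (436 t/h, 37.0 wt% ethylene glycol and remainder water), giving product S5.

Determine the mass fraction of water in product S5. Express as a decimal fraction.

0.508

Overall, product flow = 3666 t/h.
water in = 1030×0.545 + 2200×0.467 + 436×0.630 = 1863.4 t/h.
water fraction in S5 = 0.508.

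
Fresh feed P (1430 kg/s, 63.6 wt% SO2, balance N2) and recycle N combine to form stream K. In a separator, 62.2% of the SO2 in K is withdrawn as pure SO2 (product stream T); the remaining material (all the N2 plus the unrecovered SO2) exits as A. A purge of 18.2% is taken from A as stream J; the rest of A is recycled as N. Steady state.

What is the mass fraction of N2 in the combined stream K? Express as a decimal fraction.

N2 enters only via P and leaves only via the purge: 1430×0.364 = 0.182×(N2 in A), and the separator passes all N2, so N2 in K = N2 in A = 2860 kg/s.
SO2 in K: m_A = 1430×0.636 + (1−0.182)·(1−0.622)·m_A, so m_A = 909.48/0.6908 = 1316.6 kg/s.
K = 1316.6 + 2860 = 4176.6 kg/s.
N2 fraction in K = 2860/4176.6 = 0.685.

0.685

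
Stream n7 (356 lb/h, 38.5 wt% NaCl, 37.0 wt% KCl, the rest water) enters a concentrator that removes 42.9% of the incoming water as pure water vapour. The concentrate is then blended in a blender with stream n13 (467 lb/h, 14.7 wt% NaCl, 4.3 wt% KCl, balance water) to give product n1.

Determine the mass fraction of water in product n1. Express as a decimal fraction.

Vapour removed = 0.429×0.245×356 = 37.417 lb/h; concentrate = 318.58 lb/h.
water reaching the mixer = 49.803 (from concentrate) + 467×0.810 = 428.07 lb/h.
Product flow = 318.58 + 467 = 785.58 lb/h; water fraction = 0.5449.

0.5449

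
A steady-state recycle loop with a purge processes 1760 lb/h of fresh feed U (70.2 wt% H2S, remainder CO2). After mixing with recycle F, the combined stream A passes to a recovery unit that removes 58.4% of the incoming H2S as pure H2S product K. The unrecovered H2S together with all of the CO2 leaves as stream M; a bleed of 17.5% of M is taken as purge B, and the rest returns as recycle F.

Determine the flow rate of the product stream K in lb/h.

H2S in A: m_A = 1760×0.702 + (1−0.175)·(1−0.584)·m_A, so m_A = 1235.5/0.6568 = 1881.1 lb/h.
Product K = 0.584×1881.1 = 1098.6 lb/h.

1099 lb/h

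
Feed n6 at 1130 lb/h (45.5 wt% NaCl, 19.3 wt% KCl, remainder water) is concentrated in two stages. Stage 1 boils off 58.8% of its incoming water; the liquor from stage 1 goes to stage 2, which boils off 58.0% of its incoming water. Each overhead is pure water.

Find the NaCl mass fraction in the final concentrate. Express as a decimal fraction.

water in feed = 1130×0.352 = 397.76 lb/h.
After stage 1: water left = (1−0.588)×397.76 = 163.88; stream total = 896.12 lb/h.
After stage 2: water left = (1−0.580)×163.88 = 68.828; final concentrate = 801.07 lb/h.
NaCl fraction = 514.15/801.07 = 0.642.

0.642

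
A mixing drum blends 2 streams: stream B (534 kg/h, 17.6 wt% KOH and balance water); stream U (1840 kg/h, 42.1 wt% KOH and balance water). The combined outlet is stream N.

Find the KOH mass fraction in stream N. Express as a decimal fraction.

0.366

Total flow out = 534 + 1840 = 2374 kg/h.
KOH in = 534×0.176 + 1840×0.421 = 868.62 kg/h.
KOH mass fraction in N = 868.62/2374 = 0.366.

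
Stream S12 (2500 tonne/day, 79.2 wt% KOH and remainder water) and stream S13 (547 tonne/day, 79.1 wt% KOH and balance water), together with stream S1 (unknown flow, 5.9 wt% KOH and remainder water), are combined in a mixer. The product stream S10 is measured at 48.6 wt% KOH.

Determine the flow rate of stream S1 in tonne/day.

2182 tonne/day

Let S1 be the unknown flow. Total out = 3047 + S1.
KOH balance: 2412.7 + 0.059·S1 = 0.486·(3047 + S1)
(0.059 − 0.486)·S1 = 0.486×3047 − 2412.7 = -931.84
S1 = -931.84 / -0.427 = 2182.3 tonne/day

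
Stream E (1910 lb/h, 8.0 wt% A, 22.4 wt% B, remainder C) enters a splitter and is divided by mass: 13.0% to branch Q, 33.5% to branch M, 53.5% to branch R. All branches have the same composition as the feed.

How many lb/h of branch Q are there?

Branch Q flow = 0.130×1910 = 248.3 lb/h.

248.3 lb/h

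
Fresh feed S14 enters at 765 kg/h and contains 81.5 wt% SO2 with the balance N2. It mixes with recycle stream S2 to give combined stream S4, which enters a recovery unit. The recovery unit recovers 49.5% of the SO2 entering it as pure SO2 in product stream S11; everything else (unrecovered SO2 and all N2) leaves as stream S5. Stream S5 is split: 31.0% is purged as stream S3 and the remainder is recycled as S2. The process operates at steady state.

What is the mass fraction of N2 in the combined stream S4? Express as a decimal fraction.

N2 enters only via S14 and leaves only via the purge: 765×0.185 = 0.310×(N2 in S5), and the recovery unit passes all N2, so N2 in S4 = N2 in S5 = 456.53 kg/h.
SO2 in S4: m_A = 765×0.815 + (1−0.310)·(1−0.495)·m_A, so m_A = 623.47/0.6516 = 956.91 kg/h.
S4 = 956.91 + 456.53 = 1413.4 kg/h.
N2 fraction in S4 = 456.53/1413.4 = 0.323.

0.323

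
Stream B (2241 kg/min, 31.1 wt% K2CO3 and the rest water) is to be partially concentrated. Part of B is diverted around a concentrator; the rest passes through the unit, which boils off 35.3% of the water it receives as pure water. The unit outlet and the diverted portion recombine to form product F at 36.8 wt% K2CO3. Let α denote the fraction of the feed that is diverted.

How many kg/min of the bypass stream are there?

All 2241×0.311 = 696.95 kg/min of K2CO3 reaches F, so F = 696.95/0.368 = 1893.9 kg/min and vapour = 347.11 kg/min.
The evaporator receives (1−α)·2241 of feed at 0.689 water and removes 0.353 of that water:
0.353×0.689×(1−α)×2241 = 347.11
(1−α) = 347.11/545.05 = 0.6368;  α = 0.3632.
Bypass flow = 0.3632×2241 = 813.83 kg/min.

813.8 kg/min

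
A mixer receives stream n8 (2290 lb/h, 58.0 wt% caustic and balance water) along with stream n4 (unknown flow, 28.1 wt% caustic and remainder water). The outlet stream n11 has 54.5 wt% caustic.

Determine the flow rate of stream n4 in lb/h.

Let n4 be the unknown flow. Total out = 2290 + n4.
caustic balance: 1328.2 + 0.281·n4 = 0.545·(2290 + n4)
(0.281 − 0.545)·n4 = 0.545×2290 − 1328.2 = -80.15
n4 = -80.15 / -0.264 = 303.6 lb/h

303.6 lb/h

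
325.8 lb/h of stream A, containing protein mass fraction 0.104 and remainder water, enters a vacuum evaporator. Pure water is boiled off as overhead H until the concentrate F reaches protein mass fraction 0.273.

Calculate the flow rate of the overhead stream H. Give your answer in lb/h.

201.7 lb/h

protein is conserved: 325.8×0.104 = 33.883 lb/h all reports to the concentrate.
Concentrate = 33.883/(target fraction) = 124.11 lb/h.
Overhead = 325.8 − 124.11 = 201.69 lb/h.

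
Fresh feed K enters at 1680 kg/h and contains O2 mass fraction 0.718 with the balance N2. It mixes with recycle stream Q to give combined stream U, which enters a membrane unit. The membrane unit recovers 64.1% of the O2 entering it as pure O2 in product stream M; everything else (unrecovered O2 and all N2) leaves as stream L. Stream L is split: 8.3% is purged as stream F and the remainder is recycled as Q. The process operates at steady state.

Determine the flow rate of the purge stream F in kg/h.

527.3 kg/h

N2 enters only via K and leaves only via the purge: 1680×0.282 = 0.083×(N2 in L), and the membrane unit passes all N2, so N2 in U = N2 in L = 5708 kg/h.
O2 in U: m_A = 1680×0.718 + (1−0.083)·(1−0.641)·m_A, so m_A = 1206.2/0.6708 = 1798.2 kg/h.
L = (1−0.641)×1798.2 + 5708 = 6353.5 kg/h.
Purge F = 0.083×6353.5 = 527.34 kg/h.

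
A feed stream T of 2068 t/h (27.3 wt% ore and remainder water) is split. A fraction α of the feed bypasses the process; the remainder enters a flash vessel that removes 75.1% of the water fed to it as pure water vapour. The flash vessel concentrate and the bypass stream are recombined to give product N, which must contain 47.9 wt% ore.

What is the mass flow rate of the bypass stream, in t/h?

All 2068×0.273 = 564.56 t/h of ore reaches N, so N = 564.56/0.479 = 1178.6 t/h and vapour = 889.37 t/h.
The evaporator receives (1−α)·2068 of feed at 0.727 water and removes 0.751 of that water:
0.751×0.727×(1−α)×2068 = 889.37
(1−α) = 889.37/1129.1 = 0.7877;  α = 0.2123.
Bypass flow = 0.2123×2068 = 439.05 t/h.

439 t/h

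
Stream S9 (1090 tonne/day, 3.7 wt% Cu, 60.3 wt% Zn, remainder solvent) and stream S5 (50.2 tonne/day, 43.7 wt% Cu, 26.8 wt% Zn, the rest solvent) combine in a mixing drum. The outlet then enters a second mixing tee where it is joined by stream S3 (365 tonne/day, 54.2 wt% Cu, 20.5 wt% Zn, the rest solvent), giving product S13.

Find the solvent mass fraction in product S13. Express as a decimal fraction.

Overall, product flow = 1505.2 tonne/day.
solvent in = 1090×0.360 + 50.2×0.295 + 365×0.253 = 499.55 tonne/day.
solvent fraction in S13 = 0.332.

0.332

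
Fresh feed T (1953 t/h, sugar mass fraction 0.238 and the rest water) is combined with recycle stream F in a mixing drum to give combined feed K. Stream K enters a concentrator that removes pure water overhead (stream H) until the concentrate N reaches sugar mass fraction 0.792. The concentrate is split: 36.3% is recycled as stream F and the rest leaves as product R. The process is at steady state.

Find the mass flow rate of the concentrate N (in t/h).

Overall sugar balance (none leaves overhead): sugar in fresh feed = sugar in product, i.e. 1953×0.238 = (1−0.363)·N·0.792.
N = 464.81/(0.792×0.637) = 921.33 t/h.

921.3 t/h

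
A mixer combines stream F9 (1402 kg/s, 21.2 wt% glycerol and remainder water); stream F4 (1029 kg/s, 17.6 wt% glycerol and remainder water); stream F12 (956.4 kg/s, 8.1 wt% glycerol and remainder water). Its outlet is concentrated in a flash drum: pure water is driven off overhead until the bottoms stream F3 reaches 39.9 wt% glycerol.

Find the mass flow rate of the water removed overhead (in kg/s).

1994 kg/s

glycerol entering = 1402×0.212 + 1029×0.176 + 956.4×0.081 = 555.8 kg/s.
All glycerol reports to F3, so F3 = 555.8/0.399 = 1393 kg/s.
Total feed = 3387.4 kg/s; overhead = 3387.4 − 1393 = 1994.4 kg/s.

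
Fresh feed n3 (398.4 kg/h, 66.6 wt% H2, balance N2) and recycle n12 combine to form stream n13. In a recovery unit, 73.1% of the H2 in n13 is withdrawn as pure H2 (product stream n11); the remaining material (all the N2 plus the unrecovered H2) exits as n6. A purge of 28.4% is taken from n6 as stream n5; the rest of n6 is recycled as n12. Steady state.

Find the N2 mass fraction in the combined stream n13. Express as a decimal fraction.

0.5878

N2 enters only via n3 and leaves only via the purge: 398.4×0.334 = 0.284×(N2 in n6), and the recovery unit passes all N2, so N2 in n13 = N2 in n6 = 468.54 kg/h.
H2 in n13: m_A = 398.4×0.666 + (1−0.284)·(1−0.731)·m_A, so m_A = 265.33/0.8074 = 328.63 kg/h.
n13 = 328.63 + 468.54 = 797.17 kg/h.
N2 fraction in n13 = 468.54/797.17 = 0.5878.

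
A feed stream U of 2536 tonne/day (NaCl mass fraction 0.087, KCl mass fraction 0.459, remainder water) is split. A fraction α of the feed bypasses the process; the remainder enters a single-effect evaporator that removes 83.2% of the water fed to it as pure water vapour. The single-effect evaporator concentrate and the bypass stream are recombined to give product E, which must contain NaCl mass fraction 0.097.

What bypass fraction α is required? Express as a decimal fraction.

0.727

All 2536×0.087 = 220.63 tonne/day of NaCl reaches E, so E = 220.63/0.097 = 2274.6 tonne/day and vapour = 261.44 tonne/day.
The evaporator receives (1−α)·2536 of feed at 0.454 water and removes 0.832 of that water:
0.832×0.454×(1−α)×2536 = 261.44
(1−α) = 261.44/957.92 = 0.2729;  α = 0.7271.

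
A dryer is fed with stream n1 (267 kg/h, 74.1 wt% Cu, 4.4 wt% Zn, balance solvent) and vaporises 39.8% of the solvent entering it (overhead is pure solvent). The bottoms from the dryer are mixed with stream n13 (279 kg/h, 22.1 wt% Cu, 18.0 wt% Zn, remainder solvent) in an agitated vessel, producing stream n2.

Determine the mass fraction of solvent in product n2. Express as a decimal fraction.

Vapour removed = 0.398×0.215×267 = 22.847 kg/h; concentrate = 244.15 kg/h.
solvent reaching the mixer = 34.558 (from concentrate) + 279×0.599 = 201.68 kg/h.
Product flow = 244.15 + 279 = 523.15 kg/h; solvent fraction = 0.3855.

0.3855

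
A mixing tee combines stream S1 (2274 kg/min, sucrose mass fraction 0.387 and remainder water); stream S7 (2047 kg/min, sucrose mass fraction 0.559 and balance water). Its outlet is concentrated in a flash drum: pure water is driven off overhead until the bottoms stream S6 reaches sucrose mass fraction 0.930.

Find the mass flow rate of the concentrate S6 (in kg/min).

2177 kg/min

sucrose entering = 2274×0.387 + 2047×0.559 = 2024.3 kg/min.
All sucrose reports to S6, so S6 = 2024.3/0.930 = 2176.7 kg/min.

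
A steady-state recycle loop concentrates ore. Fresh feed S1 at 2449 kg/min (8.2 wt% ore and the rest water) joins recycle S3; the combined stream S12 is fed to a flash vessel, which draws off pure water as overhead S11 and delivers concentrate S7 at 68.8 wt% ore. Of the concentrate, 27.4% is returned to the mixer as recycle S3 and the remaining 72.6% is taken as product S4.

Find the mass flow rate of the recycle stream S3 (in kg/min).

110.2 kg/min

Overall ore balance (none leaves overhead): ore in fresh feed = ore in product, i.e. 2449×0.082 = (1−0.274)·S7·0.688.
S7 = 200.82/(0.688×0.726) = 402.05 kg/min.
Recycle S3 = 0.274×402.05 = 110.16 kg/min.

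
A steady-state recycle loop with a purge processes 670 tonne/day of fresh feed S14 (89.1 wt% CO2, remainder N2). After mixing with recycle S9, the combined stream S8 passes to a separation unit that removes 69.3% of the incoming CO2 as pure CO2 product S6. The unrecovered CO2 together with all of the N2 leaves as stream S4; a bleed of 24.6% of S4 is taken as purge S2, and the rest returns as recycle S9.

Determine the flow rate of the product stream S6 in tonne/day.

CO2 in S8: m_A = 670×0.891 + (1−0.246)·(1−0.693)·m_A, so m_A = 596.97/0.7685 = 776.78 tonne/day.
Product S6 = 0.693×776.78 = 538.31 tonne/day.

538.3 tonne/day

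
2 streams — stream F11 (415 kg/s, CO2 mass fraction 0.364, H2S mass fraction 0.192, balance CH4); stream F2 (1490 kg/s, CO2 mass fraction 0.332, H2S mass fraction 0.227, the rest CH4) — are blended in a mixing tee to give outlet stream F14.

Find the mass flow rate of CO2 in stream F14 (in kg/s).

645.7 kg/s

CO2 out = CO2 in = 415×0.364 + 1490×0.332 = 645.74 kg/s.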